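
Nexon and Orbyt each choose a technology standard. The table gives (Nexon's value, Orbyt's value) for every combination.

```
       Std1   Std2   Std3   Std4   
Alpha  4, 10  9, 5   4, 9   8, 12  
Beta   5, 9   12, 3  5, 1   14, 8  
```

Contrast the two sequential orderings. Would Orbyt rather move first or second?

If Nexon leads: Orbyt's best replies are Alpha→Std4, Beta→Std1; Nexon's induced payoffs 8, 5; outcome (Alpha, Std4), payoffs (8, 12).
If Orbyt leads: Nexon's best replies are Std1→Beta, Std2→Beta, Std3→Beta, Std4→Beta; Orbyt's induced payoffs 9, 3, 1, 8; outcome (Beta, Std1), payoffs (5, 9).
Orbyt gets 9 moving first and 12 moving second, so Orbyt prefers to move second.

second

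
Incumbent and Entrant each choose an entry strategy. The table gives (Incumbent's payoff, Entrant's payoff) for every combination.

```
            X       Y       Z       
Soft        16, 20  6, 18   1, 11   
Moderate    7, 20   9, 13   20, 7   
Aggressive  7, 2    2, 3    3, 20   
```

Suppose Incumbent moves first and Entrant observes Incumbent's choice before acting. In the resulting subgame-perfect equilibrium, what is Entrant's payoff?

20

Work backward from Entrant's decision.
- Soft: BR = X, leader payoff 16.
- Moderate: BR = X, leader payoff 7.
- Aggressive: BR = Z, leader payoff 3.
Incumbent's induced payoffs are 16, 7, 3, so Incumbent commits to Soft. Subgame-perfect outcome: (Soft, X) with payoffs (16, 20).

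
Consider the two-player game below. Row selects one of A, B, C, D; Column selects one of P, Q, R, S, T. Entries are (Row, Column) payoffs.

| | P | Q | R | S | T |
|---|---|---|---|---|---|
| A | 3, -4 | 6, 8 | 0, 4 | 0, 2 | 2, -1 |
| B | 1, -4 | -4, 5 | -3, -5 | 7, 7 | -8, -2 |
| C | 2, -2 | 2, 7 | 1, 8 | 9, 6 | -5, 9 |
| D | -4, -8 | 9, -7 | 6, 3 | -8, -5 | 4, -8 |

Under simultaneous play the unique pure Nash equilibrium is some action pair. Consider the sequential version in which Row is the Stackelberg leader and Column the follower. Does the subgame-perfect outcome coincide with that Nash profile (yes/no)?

Work backward from Column's decision.
- A: BR = Q, leader payoff 6.
- B: BR = S, leader payoff 7.
- C: BR = T, leader payoff -5.
- D: BR = R, leader payoff 6.
Among 6, 7, -5, 6, the best is 7 at B. Subgame-perfect outcome: (B, S) with payoffs (7, 7).
Now find the simultaneous Nash equilibrium.
Row's best replies: P→A; Q→D; R→D; S→C; T→D.
Column's best replies: A→Q; B→S; C→T; D→R.
The unique mutual best reply is (D, R), giving (6, 3).
Sequential outcome (B, S) differs from the Nash profile (D, R).

no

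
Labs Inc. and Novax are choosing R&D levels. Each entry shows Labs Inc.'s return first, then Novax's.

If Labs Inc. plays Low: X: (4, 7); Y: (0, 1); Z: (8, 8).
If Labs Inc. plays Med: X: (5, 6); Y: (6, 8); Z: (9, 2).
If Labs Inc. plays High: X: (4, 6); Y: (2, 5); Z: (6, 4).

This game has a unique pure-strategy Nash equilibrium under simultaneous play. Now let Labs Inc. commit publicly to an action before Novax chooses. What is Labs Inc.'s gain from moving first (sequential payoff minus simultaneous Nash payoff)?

2

Work backward from Novax's decision.
- Low: Novax compares 7, 1, 8 and picks Z; Labs Inc. would get 8.
- Med: Novax compares 6, 8, 2 and picks Y; Labs Inc. would get 6.
- High: Novax compares 6, 5, 4 and picks X; Labs Inc. would get 4.
Maximizing over 8, 6, 4, Labs Inc. chooses Low. Subgame-perfect outcome: (Low, Z) with payoffs (8, 8).
Now find the simultaneous Nash equilibrium.
Labs Inc.'s best replies: X→Med; Y→Med; Z→Med.
Novax's best replies: Low→Z; Med→Y; High→X.
The unique mutual best reply is (Med, Y), giving (6, 8).
Labs Inc.'s commitment gain: 8 − 6 = 2.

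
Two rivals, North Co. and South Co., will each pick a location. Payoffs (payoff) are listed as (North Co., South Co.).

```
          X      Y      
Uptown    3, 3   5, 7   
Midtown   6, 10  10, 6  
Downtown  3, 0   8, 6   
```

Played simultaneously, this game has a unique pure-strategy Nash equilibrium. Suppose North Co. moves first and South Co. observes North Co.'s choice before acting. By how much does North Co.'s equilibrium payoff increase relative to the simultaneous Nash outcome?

2

Backward induction with North Co. moving first.
- Uptown: South Co. compares 3, 7 and picks Y; North Co. would get 5.
- Midtown: South Co. compares 10, 6 and picks X; North Co. would get 6.
- Downtown: South Co. compares 0, 6 and picks Y; North Co. would get 8.
Among 5, 6, 8, the best is 8 at Downtown. Subgame-perfect outcome: (Downtown, Y) with payoffs (8, 6).
Under simultaneous play:
North Co.'s best replies: X→Midtown; Y→Midtown.
South Co.'s best replies: Uptown→Y; Midtown→X; Downtown→Y.
Only (Midtown, X) has each player best-responding; Nash payoffs (6, 10).
North Co.'s commitment gain: 8 − 6 = 2.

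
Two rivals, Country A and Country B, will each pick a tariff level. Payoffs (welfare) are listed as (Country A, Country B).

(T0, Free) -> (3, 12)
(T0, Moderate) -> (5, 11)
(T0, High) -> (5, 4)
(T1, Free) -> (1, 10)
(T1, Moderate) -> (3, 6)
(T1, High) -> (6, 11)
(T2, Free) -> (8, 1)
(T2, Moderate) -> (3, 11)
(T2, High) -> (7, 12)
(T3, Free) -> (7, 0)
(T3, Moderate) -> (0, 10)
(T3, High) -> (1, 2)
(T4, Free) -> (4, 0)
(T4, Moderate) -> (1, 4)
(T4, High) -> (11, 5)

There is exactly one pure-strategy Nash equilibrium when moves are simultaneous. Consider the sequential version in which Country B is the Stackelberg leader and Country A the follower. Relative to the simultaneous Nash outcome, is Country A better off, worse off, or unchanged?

Backward induction with Country B moving first.
- Free: BR = T2, leader payoff 1.
- Moderate: BR = T0, leader payoff 11.
- High: BR = T4, leader payoff 5.
Maximizing over 1, 11, 5, Country B chooses Moderate. Subgame-perfect outcome: (T0, Moderate) with payoffs (5, 11).
For the simultaneous game, intersect best replies.
Country A's best replies: Free→T2; Moderate→T0; High→T4.
Country B's best replies: T0→Free; T1→High; T2→High; T3→Moderate; T4→High.
The unique mutual best reply is (T4, High), giving (11, 5).
Country A earns 5 sequentially versus 11 at the Nash outcome: worse off.

worse off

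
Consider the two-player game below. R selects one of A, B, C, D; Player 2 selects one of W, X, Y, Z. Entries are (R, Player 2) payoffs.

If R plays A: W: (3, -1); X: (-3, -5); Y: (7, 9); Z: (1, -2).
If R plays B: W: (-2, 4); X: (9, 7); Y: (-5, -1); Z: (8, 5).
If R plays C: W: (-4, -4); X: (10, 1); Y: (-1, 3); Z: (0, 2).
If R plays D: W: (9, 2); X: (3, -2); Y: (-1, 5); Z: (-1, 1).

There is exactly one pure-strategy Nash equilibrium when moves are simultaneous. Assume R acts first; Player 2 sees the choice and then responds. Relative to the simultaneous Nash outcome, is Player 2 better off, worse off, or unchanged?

worse off

Player 2 best-responds to each possible R move:
- A: Player 2 compares -1, -5, 9, -2 and picks Y; R would get 7.
- B: Player 2 compares 4, 7, -1, 5 and picks X; R would get 9.
- C: Player 2 compares -4, 1, 3, 2 and picks Y; R would get -1.
- D: Player 2 compares 2, -2, 5, 1 and picks Y; R would get -1.
Maximizing over 7, 9, -1, -1, R chooses B. Subgame-perfect outcome: (B, X) with payoffs (9, 7).
Now find the simultaneous Nash equilibrium.
R's best replies: W→D; X→C; Y→A; Z→B.
Player 2's best replies: A→Y; B→X; C→Y; D→Y.
The unique mutual best reply is (A, Y), giving (7, 9).
Player 2 earns 7 sequentially versus 9 at the Nash outcome: worse off.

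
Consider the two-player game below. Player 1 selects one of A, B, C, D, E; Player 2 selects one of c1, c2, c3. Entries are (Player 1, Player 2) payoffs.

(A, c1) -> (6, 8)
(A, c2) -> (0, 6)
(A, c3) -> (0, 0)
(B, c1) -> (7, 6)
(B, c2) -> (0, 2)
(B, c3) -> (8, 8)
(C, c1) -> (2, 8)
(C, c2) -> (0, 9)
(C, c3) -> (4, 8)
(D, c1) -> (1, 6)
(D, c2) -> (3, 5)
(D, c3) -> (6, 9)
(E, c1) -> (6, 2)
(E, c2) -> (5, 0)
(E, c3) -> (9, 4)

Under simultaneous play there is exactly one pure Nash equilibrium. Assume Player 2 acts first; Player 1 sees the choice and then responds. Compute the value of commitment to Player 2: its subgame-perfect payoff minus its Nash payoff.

2

Player 1 best-responds to each possible Player 2 move:
- c1: Player 1 compares 6, 7, 2, 1, 6 and picks B; Player 2 would get 6.
- c2: Player 1 compares 0, 0, 0, 3, 5 and picks E; Player 2 would get 0.
- c3: Player 1 compares 0, 8, 4, 6, 9 and picks E; Player 2 would get 4.
Maximizing over 6, 0, 4, Player 2 chooses c1. Subgame-perfect outcome: (B, c1) with payoffs (7, 6).
Under simultaneous play:
Player 1's best replies: c1→B; c2→E; c3→E.
Player 2's best replies: A→c1; B→c3; C→c2; D→c3; E→c3.
Only (E, c3) has each player best-responding; Nash payoffs (9, 4).
Player 2's commitment gain: 6 − 4 = 2.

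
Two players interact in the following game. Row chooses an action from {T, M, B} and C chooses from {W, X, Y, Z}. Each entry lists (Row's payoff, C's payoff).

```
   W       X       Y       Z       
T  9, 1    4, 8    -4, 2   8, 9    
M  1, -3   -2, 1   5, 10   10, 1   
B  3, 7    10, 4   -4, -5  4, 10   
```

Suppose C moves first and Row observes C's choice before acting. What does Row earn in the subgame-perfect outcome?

5

Solve by backward induction (C leads).
- W: BR = T, leader payoff 1.
- X: BR = B, leader payoff 4.
- Y: BR = M, leader payoff 10.
- Z: BR = M, leader payoff 1.
Among 1, 4, 10, 1, the best is 10 at Y. Subgame-perfect outcome: (M, Y) with payoffs (5, 10).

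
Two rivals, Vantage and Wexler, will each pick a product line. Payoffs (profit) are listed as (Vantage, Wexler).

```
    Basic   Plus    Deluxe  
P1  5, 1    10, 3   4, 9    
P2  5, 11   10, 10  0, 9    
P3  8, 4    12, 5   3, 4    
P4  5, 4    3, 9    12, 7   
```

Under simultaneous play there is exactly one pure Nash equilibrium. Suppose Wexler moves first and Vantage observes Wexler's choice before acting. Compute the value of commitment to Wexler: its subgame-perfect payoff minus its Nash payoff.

Backward induction with Wexler moving first.
- Basic: Vantage compares 5, 5, 8, 5 and picks P3; Wexler would get 4.
- Plus: Vantage compares 10, 10, 12, 3 and picks P3; Wexler would get 5.
- Deluxe: Vantage compares 4, 0, 3, 12 and picks P4; Wexler would get 7.
Wexler's induced payoffs are 4, 5, 7, so Wexler commits to Deluxe. Subgame-perfect outcome: (P4, Deluxe) with payoffs (12, 7).
Under simultaneous play:
Vantage's best replies: Basic→P3; Plus→P3; Deluxe→P4.
Wexler's best replies: P1→Deluxe; P2→Basic; P3→Plus; P4→Plus.
The unique mutual best reply is (P3, Plus), giving (12, 5).
Wexler's commitment gain: 7 − 5 = 2.

2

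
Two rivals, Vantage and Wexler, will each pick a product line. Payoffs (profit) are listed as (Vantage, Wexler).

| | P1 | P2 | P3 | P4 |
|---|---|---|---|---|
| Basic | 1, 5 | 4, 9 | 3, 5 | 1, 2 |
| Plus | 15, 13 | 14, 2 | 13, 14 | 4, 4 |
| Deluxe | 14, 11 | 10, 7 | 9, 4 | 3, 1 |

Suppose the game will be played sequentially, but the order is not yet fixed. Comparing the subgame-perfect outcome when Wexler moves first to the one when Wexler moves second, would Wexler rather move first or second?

first

If Vantage leads: Wexler's best replies are Basic→P2, Plus→P3, Deluxe→P1; Vantage's induced payoffs 4, 13, 14; outcome (Deluxe, P1), payoffs (14, 11).
If Wexler leads: Vantage's best replies are P1→Plus, P2→Plus, P3→Plus, P4→Plus; Wexler's induced payoffs 13, 2, 14, 4; outcome (Plus, P3), payoffs (13, 14).
Wexler gets 14 moving first and 11 moving second, so Wexler prefers to move first.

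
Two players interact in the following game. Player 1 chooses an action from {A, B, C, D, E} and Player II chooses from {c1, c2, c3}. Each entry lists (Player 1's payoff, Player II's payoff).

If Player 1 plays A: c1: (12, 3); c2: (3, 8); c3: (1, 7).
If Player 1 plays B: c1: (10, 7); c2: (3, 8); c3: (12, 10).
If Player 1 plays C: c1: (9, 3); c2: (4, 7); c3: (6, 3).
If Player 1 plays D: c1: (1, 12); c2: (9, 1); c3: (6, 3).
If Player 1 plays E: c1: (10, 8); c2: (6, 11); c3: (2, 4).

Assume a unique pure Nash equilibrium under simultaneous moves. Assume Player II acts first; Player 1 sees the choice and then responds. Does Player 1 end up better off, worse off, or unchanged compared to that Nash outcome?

unchanged

Solve by backward induction (Player II leads).
- c1: Player 1 compares 12, 10, 9, 1, 10 and picks A; Player II would get 3.
- c2: Player 1 compares 3, 3, 4, 9, 6 and picks D; Player II would get 1.
- c3: Player 1 compares 1, 12, 6, 6, 2 and picks B; Player II would get 10.
Player II's induced payoffs are 3, 1, 10, so Player II commits to c3. Subgame-perfect outcome: (B, c3) with payoffs (12, 10).
Under simultaneous play:
Player 1's best replies: c1→A; c2→D; c3→B.
Player II's best replies: A→c2; B→c3; C→c2; D→c1; E→c2.
Only (B, c3) has each player best-responding; Nash payoffs (12, 10).
Player 1 earns 12 sequentially versus 12 at the Nash outcome: unchanged.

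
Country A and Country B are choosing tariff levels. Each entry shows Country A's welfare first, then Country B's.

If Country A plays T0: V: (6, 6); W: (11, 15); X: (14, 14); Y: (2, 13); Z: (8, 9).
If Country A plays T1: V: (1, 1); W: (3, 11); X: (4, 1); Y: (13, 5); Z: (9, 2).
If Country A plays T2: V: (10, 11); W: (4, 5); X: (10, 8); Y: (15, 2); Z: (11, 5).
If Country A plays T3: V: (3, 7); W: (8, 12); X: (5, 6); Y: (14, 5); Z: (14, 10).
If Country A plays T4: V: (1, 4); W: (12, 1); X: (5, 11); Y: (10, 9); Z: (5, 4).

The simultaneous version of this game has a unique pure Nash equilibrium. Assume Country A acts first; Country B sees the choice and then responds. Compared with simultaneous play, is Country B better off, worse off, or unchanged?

better off

Country B best-responds to each possible Country A move:
- T0: Country B compares 6, 15, 14, 13, 9 and picks W; Country A would get 11.
- T1: Country B compares 1, 11, 1, 5, 2 and picks W; Country A would get 3.
- T2: Country B compares 11, 5, 8, 2, 5 and picks V; Country A would get 10.
- T3: Country B compares 7, 12, 6, 5, 10 and picks W; Country A would get 8.
- T4: Country B compares 4, 1, 11, 9, 4 and picks X; Country A would get 5.
Among 11, 3, 10, 8, 5, the best is 11 at T0. Subgame-perfect outcome: (T0, W) with payoffs (11, 15).
Under simultaneous play:
Country A's best replies: V→T2; W→T4; X→T0; Y→T2; Z→T3.
Country B's best replies: T0→W; T1→W; T2→V; T3→W; T4→X.
Only (T2, V) has each player best-responding; Nash payoffs (10, 11).
Country B earns 15 sequentially versus 11 at the Nash outcome: better off.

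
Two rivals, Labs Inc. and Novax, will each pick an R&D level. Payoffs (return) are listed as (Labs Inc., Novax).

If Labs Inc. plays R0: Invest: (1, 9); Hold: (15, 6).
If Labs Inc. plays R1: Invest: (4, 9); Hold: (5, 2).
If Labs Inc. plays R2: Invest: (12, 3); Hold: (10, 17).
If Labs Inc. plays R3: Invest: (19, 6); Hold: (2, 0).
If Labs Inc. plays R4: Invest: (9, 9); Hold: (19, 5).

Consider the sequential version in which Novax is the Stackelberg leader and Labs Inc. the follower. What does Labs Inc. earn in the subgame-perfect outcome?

Labs Inc. best-responds to each possible Novax move:
- Invest: BR = R3, leader payoff 6.
- Hold: BR = R4, leader payoff 5.
Among 6, 5, the best is 6 at Invest. Subgame-perfect outcome: (R3, Invest) with payoffs (19, 6).

19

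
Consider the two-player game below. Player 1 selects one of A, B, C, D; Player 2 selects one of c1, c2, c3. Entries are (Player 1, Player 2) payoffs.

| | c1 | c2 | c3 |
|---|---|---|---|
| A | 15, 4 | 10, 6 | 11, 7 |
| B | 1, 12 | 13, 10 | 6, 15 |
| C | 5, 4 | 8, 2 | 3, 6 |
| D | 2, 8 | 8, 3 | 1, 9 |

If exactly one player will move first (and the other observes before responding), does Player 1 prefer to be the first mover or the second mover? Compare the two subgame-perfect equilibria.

second

If Player 1 leads: Player 2's best replies are A→c3, B→c3, C→c3, D→c3; Player 1's induced payoffs 11, 6, 3, 1; outcome (A, c3), payoffs (11, 7).
If Player 2 leads: Player 1's best replies are c1→A, c2→B, c3→A; Player 2's induced payoffs 4, 10, 7; outcome (B, c2), payoffs (13, 10).
Player 1 gets 11 moving first and 13 moving second, so Player 1 prefers to move second.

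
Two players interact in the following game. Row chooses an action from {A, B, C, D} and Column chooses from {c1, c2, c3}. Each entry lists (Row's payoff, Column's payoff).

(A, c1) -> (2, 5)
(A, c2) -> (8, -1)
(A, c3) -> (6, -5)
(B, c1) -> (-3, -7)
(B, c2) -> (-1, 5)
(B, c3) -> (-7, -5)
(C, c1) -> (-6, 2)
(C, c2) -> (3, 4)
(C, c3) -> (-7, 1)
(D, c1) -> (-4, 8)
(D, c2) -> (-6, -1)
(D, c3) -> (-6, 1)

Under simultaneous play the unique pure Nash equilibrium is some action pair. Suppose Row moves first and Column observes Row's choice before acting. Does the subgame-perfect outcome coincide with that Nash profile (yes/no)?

Backward induction with Row moving first.
- A: Column compares 5, -1, -5 and picks c1; Row would get 2.
- B: Column compares -7, 5, -5 and picks c2; Row would get -1.
- C: Column compares 2, 4, 1 and picks c2; Row would get 3.
- D: Column compares 8, -1, 1 and picks c1; Row would get -4.
Row's induced payoffs are 2, -1, 3, -4, so Row commits to C. Subgame-perfect outcome: (C, c2) with payoffs (3, 4).
For the simultaneous game, intersect best replies.
Row's best replies: c1→A; c2→A; c3→A.
Column's best replies: A→c1; B→c2; C→c2; D→c1.
Only (A, c1) has each player best-responding; Nash payoffs (2, 5).
Sequential outcome (C, c2) differs from the Nash profile (A, c1).

no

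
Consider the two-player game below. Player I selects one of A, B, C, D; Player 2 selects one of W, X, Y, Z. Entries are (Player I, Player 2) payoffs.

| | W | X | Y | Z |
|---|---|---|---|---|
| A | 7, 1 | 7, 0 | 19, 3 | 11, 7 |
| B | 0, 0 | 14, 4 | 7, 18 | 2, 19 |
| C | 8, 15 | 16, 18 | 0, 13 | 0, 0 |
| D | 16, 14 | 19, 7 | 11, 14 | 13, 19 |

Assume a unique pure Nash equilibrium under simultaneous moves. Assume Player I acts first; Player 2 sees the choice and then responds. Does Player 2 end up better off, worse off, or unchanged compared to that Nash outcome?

Player 2 best-responds to each possible Player I move:
- A → Player 2 plays Z (best of 1, 0, 3, 7); Player I gets 11.
- B → Player 2 plays Z (best of 0, 4, 18, 19); Player I gets 2.
- C → Player 2 plays X (best of 15, 18, 13, 0); Player I gets 16.
- D → Player 2 plays Z (best of 14, 7, 14, 19); Player I gets 13.
Player I's induced payoffs are 11, 2, 16, 13, so Player I commits to C. Subgame-perfect outcome: (C, X) with payoffs (16, 18).
For the simultaneous game, intersect best replies.
Player I's best replies: W→D; X→D; Y→A; Z→D.
Player 2's best replies: A→Z; B→Z; C→X; D→Z.
The unique mutual best reply is (D, Z), giving (13, 19).
Player 2 earns 18 sequentially versus 19 at the Nash outcome: worse off.

worse off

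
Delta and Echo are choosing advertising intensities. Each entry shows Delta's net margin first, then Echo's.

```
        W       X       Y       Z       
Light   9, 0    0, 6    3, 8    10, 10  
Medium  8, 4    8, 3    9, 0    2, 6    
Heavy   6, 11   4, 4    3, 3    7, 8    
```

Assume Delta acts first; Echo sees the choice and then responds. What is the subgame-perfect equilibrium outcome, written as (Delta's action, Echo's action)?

Solve by backward induction (Delta leads).
- Light: BR = Z, leader payoff 10.
- Medium: BR = Z, leader payoff 2.
- Heavy: BR = W, leader payoff 6.
Delta's induced payoffs are 10, 2, 6, so Delta commits to Light. Subgame-perfect outcome: (Light, Z) with payoffs (10, 10).

(Light, Z)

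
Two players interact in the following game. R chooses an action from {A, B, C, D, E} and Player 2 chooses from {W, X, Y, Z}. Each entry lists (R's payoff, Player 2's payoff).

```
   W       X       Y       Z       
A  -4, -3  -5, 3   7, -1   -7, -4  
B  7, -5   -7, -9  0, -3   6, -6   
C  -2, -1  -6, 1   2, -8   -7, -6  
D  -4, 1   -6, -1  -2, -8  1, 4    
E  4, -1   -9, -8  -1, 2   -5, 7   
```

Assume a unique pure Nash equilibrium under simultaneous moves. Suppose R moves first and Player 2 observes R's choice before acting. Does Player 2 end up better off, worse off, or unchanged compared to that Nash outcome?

Backward induction with R moving first.
- A → Player 2 plays X (best of -3, 3, -1, -4); R gets -5.
- B → Player 2 plays Y (best of -5, -9, -3, -6); R gets 0.
- C → Player 2 plays X (best of -1, 1, -8, -6); R gets -6.
- D → Player 2 plays Z (best of 1, -1, -8, 4); R gets 1.
- E → Player 2 plays Z (best of -1, -8, 2, 7); R gets -5.
Among -5, 0, -6, 1, -5, the best is 1 at D. Subgame-perfect outcome: (D, Z) with payoffs (1, 4).
For the simultaneous game, intersect best replies.
R's best replies: W→B; X→A; Y→A; Z→B.
Player 2's best replies: A→X; B→Y; C→X; D→Z; E→Z.
The unique mutual best reply is (A, X), giving (-5, 3).
Player 2 earns 4 sequentially versus 3 at the Nash outcome: better off.

better off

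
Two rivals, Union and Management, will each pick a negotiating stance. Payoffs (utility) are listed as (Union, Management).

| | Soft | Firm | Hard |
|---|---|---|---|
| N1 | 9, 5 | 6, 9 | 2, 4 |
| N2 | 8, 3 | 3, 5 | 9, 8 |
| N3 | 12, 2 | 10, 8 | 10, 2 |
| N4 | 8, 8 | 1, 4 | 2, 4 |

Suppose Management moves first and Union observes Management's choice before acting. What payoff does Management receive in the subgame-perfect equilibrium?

Backward induction with Management moving first.
- Soft: Union compares 9, 8, 12, 8 and picks N3; Management would get 2.
- Firm: Union compares 6, 3, 10, 1 and picks N3; Management would get 8.
- Hard: Union compares 2, 9, 10, 2 and picks N3; Management would get 2.
Management's induced payoffs are 2, 8, 2, so Management commits to Firm. Subgame-perfect outcome: (N3, Firm) with payoffs (10, 8).

8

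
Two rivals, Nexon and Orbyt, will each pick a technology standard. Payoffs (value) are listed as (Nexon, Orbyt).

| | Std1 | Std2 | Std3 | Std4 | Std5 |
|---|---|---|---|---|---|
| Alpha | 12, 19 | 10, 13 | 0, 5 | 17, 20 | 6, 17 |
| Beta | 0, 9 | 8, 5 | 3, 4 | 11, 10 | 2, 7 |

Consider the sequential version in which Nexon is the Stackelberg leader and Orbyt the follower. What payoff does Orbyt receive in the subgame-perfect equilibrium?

Backward induction with Nexon moving first.
- Alpha: BR = Std4, leader payoff 17.
- Beta: BR = Std4, leader payoff 11.
Nexon's induced payoffs are 17, 11, so Nexon commits to Alpha. Subgame-perfect outcome: (Alpha, Std4) with payoffs (17, 20).

20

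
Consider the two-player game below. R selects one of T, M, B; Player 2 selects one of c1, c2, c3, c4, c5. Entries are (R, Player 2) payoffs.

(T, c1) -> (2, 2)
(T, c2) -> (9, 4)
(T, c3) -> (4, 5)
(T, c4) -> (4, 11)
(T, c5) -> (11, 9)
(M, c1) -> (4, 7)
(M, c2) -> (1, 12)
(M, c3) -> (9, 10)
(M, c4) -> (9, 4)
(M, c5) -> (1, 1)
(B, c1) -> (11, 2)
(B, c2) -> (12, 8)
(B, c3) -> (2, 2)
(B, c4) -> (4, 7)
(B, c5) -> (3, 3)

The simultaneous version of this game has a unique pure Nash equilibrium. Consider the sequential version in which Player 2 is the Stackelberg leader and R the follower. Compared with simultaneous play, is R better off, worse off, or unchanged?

R best-responds to each possible Player 2 move:
- c1 → R plays B (best of 2, 4, 11); Player 2 gets 2.
- c2 → R plays B (best of 9, 1, 12); Player 2 gets 8.
- c3 → R plays M (best of 4, 9, 2); Player 2 gets 10.
- c4 → R plays M (best of 4, 9, 4); Player 2 gets 4.
- c5 → R plays T (best of 11, 1, 3); Player 2 gets 9.
Player 2's induced payoffs are 2, 8, 10, 4, 9, so Player 2 commits to c3. Subgame-perfect outcome: (M, c3) with payoffs (9, 10).
Now find the simultaneous Nash equilibrium.
R's best replies: c1→B; c2→B; c3→M; c4→M; c5→T.
Player 2's best replies: T→c4; M→c2; B→c2.
The unique mutual best reply is (B, c2), giving (12, 8).
R earns 9 sequentially versus 12 at the Nash outcome: worse off.

worse off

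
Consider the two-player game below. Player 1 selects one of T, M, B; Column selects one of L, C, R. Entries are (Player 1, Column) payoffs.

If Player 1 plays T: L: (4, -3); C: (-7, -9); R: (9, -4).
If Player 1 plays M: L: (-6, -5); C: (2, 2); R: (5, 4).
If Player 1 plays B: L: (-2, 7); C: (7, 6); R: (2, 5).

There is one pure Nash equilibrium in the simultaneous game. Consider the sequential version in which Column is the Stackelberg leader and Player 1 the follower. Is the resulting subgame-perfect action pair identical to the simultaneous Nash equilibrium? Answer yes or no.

no

Work backward from Player 1's decision.
- L → Player 1 plays T (best of 4, -6, -2); Column gets -3.
- C → Player 1 plays B (best of -7, 2, 7); Column gets 6.
- R → Player 1 plays T (best of 9, 5, 2); Column gets -4.
Among -3, 6, -4, the best is 6 at C. Subgame-perfect outcome: (B, C) with payoffs (7, 6).
For the simultaneous game, intersect best replies.
Player 1's best replies: L→T; C→B; R→T.
Column's best replies: T→L; M→R; B→L.
Only (T, L) has each player best-responding; Nash payoffs (4, -3).
Sequential outcome (B, C) differs from the Nash profile (T, L).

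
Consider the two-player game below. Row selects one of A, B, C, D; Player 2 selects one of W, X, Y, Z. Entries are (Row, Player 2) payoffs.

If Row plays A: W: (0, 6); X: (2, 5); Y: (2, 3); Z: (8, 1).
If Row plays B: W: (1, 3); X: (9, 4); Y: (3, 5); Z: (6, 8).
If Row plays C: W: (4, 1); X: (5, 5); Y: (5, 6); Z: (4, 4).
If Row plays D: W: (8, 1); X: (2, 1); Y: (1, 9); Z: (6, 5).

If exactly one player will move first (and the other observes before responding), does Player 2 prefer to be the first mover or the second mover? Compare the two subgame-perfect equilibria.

second

If Row leads: Player 2's best replies are A→W, B→Z, C→Y, D→Y; Row's induced payoffs 0, 6, 5, 1; outcome (B, Z), payoffs (6, 8).
If Player 2 leads: Row's best replies are W→D, X→B, Y→C, Z→A; Player 2's induced payoffs 1, 4, 6, 1; outcome (C, Y), payoffs (5, 6).
Player 2 gets 6 moving first and 8 moving second, so Player 2 prefers to move second.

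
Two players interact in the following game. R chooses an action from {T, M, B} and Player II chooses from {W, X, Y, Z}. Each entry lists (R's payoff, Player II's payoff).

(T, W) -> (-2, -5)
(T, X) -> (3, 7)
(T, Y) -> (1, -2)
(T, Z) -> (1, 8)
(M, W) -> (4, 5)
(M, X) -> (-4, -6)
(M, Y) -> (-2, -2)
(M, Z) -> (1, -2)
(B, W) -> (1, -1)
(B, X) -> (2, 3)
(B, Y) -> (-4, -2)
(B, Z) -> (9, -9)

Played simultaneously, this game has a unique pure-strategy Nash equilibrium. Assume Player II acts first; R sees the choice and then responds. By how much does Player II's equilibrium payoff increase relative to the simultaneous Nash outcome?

2

R best-responds to each possible Player II move:
- W → R plays M (best of -2, 4, 1); Player II gets 5.
- X → R plays T (best of 3, -4, 2); Player II gets 7.
- Y → R plays T (best of 1, -2, -4); Player II gets -2.
- Z → R plays B (best of 1, 1, 9); Player II gets -9.
Player II's induced payoffs are 5, 7, -2, -9, so Player II commits to X. Subgame-perfect outcome: (T, X) with payoffs (3, 7).
Under simultaneous play:
R's best replies: W→M; X→T; Y→T; Z→B.
Player II's best replies: T→Z; M→W; B→X.
The unique mutual best reply is (M, W), giving (4, 5).
Player II's commitment gain: 7 − 5 = 2.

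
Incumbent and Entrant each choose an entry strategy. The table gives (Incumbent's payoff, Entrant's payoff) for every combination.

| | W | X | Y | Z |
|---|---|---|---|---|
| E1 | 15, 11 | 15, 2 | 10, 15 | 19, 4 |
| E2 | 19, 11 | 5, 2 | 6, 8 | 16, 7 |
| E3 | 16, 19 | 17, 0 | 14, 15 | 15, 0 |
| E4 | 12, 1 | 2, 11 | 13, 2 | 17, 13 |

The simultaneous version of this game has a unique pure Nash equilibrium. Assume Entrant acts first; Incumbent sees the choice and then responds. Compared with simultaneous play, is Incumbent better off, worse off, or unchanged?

worse off

Work backward from Incumbent's decision.
- W → Incumbent plays E2 (best of 15, 19, 16, 12); Entrant gets 11.
- X → Incumbent plays E3 (best of 15, 5, 17, 2); Entrant gets 0.
- Y → Incumbent plays E3 (best of 10, 6, 14, 13); Entrant gets 15.
- Z → Incumbent plays E1 (best of 19, 16, 15, 17); Entrant gets 4.
Entrant's induced payoffs are 11, 0, 15, 4, so Entrant commits to Y. Subgame-perfect outcome: (E3, Y) with payoffs (14, 15).
Now find the simultaneous Nash equilibrium.
Incumbent's best replies: W→E2; X→E3; Y→E3; Z→E1.
Entrant's best replies: E1→Y; E2→W; E3→W; E4→Z.
The unique mutual best reply is (E2, W), giving (19, 11).
Incumbent earns 14 sequentially versus 19 at the Nash outcome: worse off.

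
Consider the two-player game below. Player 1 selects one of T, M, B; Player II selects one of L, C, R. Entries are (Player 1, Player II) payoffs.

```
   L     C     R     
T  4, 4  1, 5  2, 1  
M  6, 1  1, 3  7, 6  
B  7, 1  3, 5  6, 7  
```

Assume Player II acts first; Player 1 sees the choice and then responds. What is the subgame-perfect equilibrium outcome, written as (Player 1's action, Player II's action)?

Solve by backward induction (Player II leads).
- L: Player 1 compares 4, 6, 7 and picks B; Player II would get 1.
- C: Player 1 compares 1, 1, 3 and picks B; Player II would get 5.
- R: Player 1 compares 2, 7, 6 and picks M; Player II would get 6.
Player II's induced payoffs are 1, 5, 6, so Player II commits to R. Subgame-perfect outcome: (M, R) with payoffs (7, 6).

(M, R)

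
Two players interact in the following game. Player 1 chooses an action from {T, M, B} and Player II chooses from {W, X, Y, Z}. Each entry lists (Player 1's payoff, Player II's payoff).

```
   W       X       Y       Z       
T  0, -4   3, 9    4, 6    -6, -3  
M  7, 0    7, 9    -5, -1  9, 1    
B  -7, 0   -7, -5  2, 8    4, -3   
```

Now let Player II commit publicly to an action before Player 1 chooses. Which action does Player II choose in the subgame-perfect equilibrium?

Solve by backward induction (Player II leads).
- W: Player 1 compares 0, 7, -7 and picks M; Player II would get 0.
- X: Player 1 compares 3, 7, -7 and picks M; Player II would get 9.
- Y: Player 1 compares 4, -5, 2 and picks T; Player II would get 6.
- Z: Player 1 compares -6, 9, 4 and picks M; Player II would get 1.
Maximizing over 0, 9, 6, 1, Player II chooses X. Subgame-perfect outcome: (M, X) with payoffs (7, 9).

X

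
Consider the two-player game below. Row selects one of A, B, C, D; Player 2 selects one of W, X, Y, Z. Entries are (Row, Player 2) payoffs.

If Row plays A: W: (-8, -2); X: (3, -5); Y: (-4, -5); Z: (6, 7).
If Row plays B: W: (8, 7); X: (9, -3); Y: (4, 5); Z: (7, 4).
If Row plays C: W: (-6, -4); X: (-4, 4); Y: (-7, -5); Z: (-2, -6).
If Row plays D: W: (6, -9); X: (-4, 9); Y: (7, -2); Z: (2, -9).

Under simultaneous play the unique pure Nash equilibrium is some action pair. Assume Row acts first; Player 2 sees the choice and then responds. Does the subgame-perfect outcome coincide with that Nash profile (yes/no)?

Backward induction with Row moving first.
- A → Player 2 plays Z (best of -2, -5, -5, 7); Row gets 6.
- B → Player 2 plays W (best of 7, -3, 5, 4); Row gets 8.
- C → Player 2 plays X (best of -4, 4, -5, -6); Row gets -4.
- D → Player 2 plays X (best of -9, 9, -2, -9); Row gets -4.
Among 6, 8, -4, -4, the best is 8 at B. Subgame-perfect outcome: (B, W) with payoffs (8, 7).
Under simultaneous play:
Row's best replies: W→B; X→B; Y→D; Z→B.
Player 2's best replies: A→Z; B→W; C→X; D→X.
Only (B, W) has each player best-responding; Nash payoffs (8, 7).
Sequential outcome (B, W) coincides with the Nash profile (B, W).

yes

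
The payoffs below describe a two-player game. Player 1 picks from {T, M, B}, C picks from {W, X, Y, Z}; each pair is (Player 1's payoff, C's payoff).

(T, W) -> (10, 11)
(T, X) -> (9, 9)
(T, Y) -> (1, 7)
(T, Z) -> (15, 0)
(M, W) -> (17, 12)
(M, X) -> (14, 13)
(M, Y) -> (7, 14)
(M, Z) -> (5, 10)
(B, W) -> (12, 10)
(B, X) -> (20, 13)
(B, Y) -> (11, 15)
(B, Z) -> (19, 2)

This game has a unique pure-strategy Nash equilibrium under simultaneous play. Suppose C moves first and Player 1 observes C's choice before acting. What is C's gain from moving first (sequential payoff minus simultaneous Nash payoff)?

Backward induction with C moving first.
- W: Player 1 compares 10, 17, 12 and picks M; C would get 12.
- X: Player 1 compares 9, 14, 20 and picks B; C would get 13.
- Y: Player 1 compares 1, 7, 11 and picks B; C would get 15.
- Z: Player 1 compares 15, 5, 19 and picks B; C would get 2.
Among 12, 13, 15, 2, the best is 15 at Y. Subgame-perfect outcome: (B, Y) with payoffs (11, 15).
Now find the simultaneous Nash equilibrium.
Player 1's best replies: W→M; X→B; Y→B; Z→B.
C's best replies: T→W; M→Y; B→Y.
The unique mutual best reply is (B, Y), giving (11, 15).
C's commitment gain: 15 − 15 = 0.

0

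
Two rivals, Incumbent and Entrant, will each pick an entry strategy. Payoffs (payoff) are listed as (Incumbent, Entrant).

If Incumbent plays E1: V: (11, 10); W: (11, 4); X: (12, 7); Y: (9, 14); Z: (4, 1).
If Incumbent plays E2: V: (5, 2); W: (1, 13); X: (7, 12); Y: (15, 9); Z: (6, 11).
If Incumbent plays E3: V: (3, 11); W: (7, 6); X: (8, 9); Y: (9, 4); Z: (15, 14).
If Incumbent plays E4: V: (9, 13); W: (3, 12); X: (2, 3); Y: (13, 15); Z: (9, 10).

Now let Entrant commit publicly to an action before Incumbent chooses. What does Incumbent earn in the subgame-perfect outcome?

15

Incumbent best-responds to each possible Entrant move:
- V: BR = E1, leader payoff 10.
- W: BR = E1, leader payoff 4.
- X: BR = E1, leader payoff 7.
- Y: BR = E2, leader payoff 9.
- Z: BR = E3, leader payoff 14.
Maximizing over 10, 4, 7, 9, 14, Entrant chooses Z. Subgame-perfect outcome: (E3, Z) with payoffs (15, 14).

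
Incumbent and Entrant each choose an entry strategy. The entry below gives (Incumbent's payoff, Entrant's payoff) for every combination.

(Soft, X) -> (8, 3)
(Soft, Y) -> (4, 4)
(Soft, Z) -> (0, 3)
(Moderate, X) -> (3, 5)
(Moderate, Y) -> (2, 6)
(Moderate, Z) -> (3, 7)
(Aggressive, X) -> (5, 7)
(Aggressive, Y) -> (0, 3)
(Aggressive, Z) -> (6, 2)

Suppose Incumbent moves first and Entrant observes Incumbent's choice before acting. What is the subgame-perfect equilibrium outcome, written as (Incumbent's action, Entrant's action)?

Entrant best-responds to each possible Incumbent move:
- Soft: BR = Y, leader payoff 4.
- Moderate: BR = Z, leader payoff 3.
- Aggressive: BR = X, leader payoff 5.
Incumbent's induced payoffs are 4, 3, 5, so Incumbent commits to Aggressive. Subgame-perfect outcome: (Aggressive, X) with payoffs (5, 7).

(Aggressive, X)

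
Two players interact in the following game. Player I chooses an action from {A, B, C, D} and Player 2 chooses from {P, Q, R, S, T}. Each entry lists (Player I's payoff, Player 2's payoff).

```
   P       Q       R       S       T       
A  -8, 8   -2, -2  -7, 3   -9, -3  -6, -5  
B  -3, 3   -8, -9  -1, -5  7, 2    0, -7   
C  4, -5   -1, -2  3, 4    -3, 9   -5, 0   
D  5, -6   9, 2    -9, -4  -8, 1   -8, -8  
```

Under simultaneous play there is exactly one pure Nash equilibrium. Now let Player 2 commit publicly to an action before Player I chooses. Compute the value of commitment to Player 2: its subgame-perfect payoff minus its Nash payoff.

2

Player I best-responds to each possible Player 2 move:
- P: Player I compares -8, -3, 4, 5 and picks D; Player 2 would get -6.
- Q: Player I compares -2, -8, -1, 9 and picks D; Player 2 would get 2.
- R: Player I compares -7, -1, 3, -9 and picks C; Player 2 would get 4.
- S: Player I compares -9, 7, -3, -8 and picks B; Player 2 would get 2.
- T: Player I compares -6, 0, -5, -8 and picks B; Player 2 would get -7.
Player 2's induced payoffs are -6, 2, 4, 2, -7, so Player 2 commits to R. Subgame-perfect outcome: (C, R) with payoffs (3, 4).
For the simultaneous game, intersect best replies.
Player I's best replies: P→D; Q→D; R→C; S→B; T→B.
Player 2's best replies: A→P; B→P; C→S; D→Q.
The unique mutual best reply is (D, Q), giving (9, 2).
Player 2's commitment gain: 4 − 2 = 2.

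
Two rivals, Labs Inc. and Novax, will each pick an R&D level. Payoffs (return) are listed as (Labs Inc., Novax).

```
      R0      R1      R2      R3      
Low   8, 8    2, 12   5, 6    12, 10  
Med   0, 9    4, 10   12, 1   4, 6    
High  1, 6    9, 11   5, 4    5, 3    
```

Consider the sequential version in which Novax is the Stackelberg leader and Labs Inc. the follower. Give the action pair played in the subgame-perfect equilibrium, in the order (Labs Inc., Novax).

Solve by backward induction (Novax leads).
- R0: Labs Inc. compares 8, 0, 1 and picks Low; Novax would get 8.
- R1: Labs Inc. compares 2, 4, 9 and picks High; Novax would get 11.
- R2: Labs Inc. compares 5, 12, 5 and picks Med; Novax would get 1.
- R3: Labs Inc. compares 12, 4, 5 and picks Low; Novax would get 10.
Maximizing over 8, 11, 1, 10, Novax chooses R1. Subgame-perfect outcome: (High, R1) with payoffs (9, 11).

(High, R1)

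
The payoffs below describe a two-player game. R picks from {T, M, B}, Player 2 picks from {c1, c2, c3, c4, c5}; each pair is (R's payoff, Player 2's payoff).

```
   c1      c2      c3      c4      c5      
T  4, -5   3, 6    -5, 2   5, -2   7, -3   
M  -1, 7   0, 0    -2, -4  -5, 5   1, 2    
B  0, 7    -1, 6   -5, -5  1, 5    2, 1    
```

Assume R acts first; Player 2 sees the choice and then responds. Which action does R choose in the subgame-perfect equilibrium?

Player 2 best-responds to each possible R move:
- T: Player 2 compares -5, 6, 2, -2, -3 and picks c2; R would get 3.
- M: Player 2 compares 7, 0, -4, 5, 2 and picks c1; R would get -1.
- B: Player 2 compares 7, 6, -5, 5, 1 and picks c1; R would get 0.
Maximizing over 3, -1, 0, R chooses T. Subgame-perfect outcome: (T, c2) with payoffs (3, 6).

T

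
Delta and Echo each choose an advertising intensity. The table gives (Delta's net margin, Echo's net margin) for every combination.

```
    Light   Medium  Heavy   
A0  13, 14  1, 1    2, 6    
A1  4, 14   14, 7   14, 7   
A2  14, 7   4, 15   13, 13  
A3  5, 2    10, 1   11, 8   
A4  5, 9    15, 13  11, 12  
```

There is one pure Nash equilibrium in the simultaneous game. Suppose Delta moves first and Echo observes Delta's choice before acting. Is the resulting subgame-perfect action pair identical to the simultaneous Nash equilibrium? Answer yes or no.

yes

Backward induction with Delta moving first.
- A0 → Echo plays Light (best of 14, 1, 6); Delta gets 13.
- A1 → Echo plays Light (best of 14, 7, 7); Delta gets 4.
- A2 → Echo plays Medium (best of 7, 15, 13); Delta gets 4.
- A3 → Echo plays Heavy (best of 2, 1, 8); Delta gets 11.
- A4 → Echo plays Medium (best of 9, 13, 12); Delta gets 15.
Maximizing over 13, 4, 4, 11, 15, Delta chooses A4. Subgame-perfect outcome: (A4, Medium) with payoffs (15, 13).
Now find the simultaneous Nash equilibrium.
Delta's best replies: Light→A2; Medium→A4; Heavy→A1.
Echo's best replies: A0→Light; A1→Light; A2→Medium; A3→Heavy; A4→Medium.
Only (A4, Medium) has each player best-responding; Nash payoffs (15, 13).
Sequential outcome (A4, Medium) coincides with the Nash profile (A4, Medium).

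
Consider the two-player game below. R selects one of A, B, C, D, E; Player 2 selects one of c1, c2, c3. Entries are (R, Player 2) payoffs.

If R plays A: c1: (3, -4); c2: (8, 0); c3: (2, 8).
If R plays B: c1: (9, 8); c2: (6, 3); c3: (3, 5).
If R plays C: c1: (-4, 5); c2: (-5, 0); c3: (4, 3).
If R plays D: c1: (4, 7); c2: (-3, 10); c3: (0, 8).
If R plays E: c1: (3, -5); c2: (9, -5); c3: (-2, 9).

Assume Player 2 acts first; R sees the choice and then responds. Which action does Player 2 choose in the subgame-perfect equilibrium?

Backward induction with Player 2 moving first.
- c1: R compares 3, 9, -4, 4, 3 and picks B; Player 2 would get 8.
- c2: R compares 8, 6, -5, -3, 9 and picks E; Player 2 would get -5.
- c3: R compares 2, 3, 4, 0, -2 and picks C; Player 2 would get 3.
Among 8, -5, 3, the best is 8 at c1. Subgame-perfect outcome: (B, c1) with payoffs (9, 8).

c1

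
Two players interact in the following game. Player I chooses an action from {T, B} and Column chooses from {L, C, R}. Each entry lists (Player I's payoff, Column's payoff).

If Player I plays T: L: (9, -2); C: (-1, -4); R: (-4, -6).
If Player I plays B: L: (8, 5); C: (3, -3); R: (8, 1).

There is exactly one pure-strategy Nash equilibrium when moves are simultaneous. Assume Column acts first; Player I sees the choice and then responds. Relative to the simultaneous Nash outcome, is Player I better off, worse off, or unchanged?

Backward induction with Column moving first.
- L → Player I plays T (best of 9, 8); Column gets -2.
- C → Player I plays B (best of -1, 3); Column gets -3.
- R → Player I plays B (best of -4, 8); Column gets 1.
Column's induced payoffs are -2, -3, 1, so Column commits to R. Subgame-perfect outcome: (B, R) with payoffs (8, 1).
Under simultaneous play:
Player I's best replies: L→T; C→B; R→B.
Column's best replies: T→L; B→L.
The unique mutual best reply is (T, L), giving (9, -2).
Player I earns 8 sequentially versus 9 at the Nash outcome: worse off.

worse off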